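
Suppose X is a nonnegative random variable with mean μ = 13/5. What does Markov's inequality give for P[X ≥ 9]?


μ = E[X] = 13/5, a = 9.
Markov: P[X ≥ 9] ≤ μ/a = (13/5)/9 = 13/45.
Numerically: ≈ 0.288889.
(Since a = 9 > μ = 2.600000, the bound 13/45 is < 1 and informative.)

P[X ≥ 9] ≤ 13/45 ≈ 0.288889.


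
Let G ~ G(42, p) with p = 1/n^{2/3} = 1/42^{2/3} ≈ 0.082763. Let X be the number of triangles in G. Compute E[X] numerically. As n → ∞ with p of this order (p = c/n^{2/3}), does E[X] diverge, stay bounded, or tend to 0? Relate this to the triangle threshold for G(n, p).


Number of potential triangles: C(42, 3) = 11480.
Each occurs with probability p³ ≈ (0.082763)³ ≈ 5.6689342e-04.
By linearity: E[X] = C(42, 3)·p³ ≈ 11480 · 5.6689342e-04 ≈ 6.50794.
Since α = 2/3 < 1, p = c/n^{2/3} ≫ 1/n is above the triangle threshold p ~ 1/n. Asymptotically E[X] ~ (c³/6)·n^{3(1−α)} = (1³/6)·n^{1} → ∞; triangles are abundant w.h.p.

E[X] ≈ 6.50794; in regime p = Θ(1/n^{2/3}) E[X] diverges (above the triangle threshold p ~ 1/n).


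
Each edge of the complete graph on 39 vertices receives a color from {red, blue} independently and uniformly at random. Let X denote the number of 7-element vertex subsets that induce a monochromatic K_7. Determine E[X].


Let X = Σ_S X_S over the C(39, 7) = 15380937 subsets S of size 7, where X_S = 1 if the K_7 on S is monochromatic.
For a fixed S, the K_7 on S has C(7, 2) = 21 edges. P[all 21 edges red] = (1/2)^21, and likewise for blue, so P[monochromatic] = 2·(1/2)^21 = 2^{1 − 21} = 1/1048576.
By linearity of expectation: E[X] = C(39, 7) · 2^{1 − 21} = 15380937 · 1/1048576 = 15380937/1048576.
Numerically: E[X] ≈ 14.668405.

E[X] = C(39,7)·2^(1−C(7,2)) = 15380937/1048576 ≈ 14.668405.


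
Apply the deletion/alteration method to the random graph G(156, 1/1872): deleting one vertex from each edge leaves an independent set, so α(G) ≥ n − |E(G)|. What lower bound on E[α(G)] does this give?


E[|E(G)|] = C(156, 2)·p = 12090 · (1/1872) = 155/24.
E[α(G)] ≥ n − E[|E(G)|] = 156 − 155/24 = 3589/24.
Numerically: ≈ 149.5417.
(This is only a lower bound; the true E[α(G)] may be larger.)

E[α(G)] ≥ 3589/24 ≈ 149.5417.


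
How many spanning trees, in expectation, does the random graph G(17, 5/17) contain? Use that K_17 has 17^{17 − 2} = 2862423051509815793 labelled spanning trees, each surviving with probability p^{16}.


K_17 has 17^{17 − 2} = 2862423051509815793 labelled spanning trees.
For each such spanning tree H, let X_H = 1 if all 16 edges of H are present in G. Then P[X_H = 1] = p^{16} = (5/17)^{16} = 152587890625/48661191875666868481.
Summing the indicators: E[X] = Σ_H E[X_H] = 2862423051509815793 · p^{16} = 2862423051509815793 · 152587890625/48661191875666868481 = 152587890625/17.
Numerically: E[X] ≈ 8.97576e+09.

E[X] = 2862423051509815793 · (5/17)^{16} = 152587890625/17 ≈ 8.97576e+09.


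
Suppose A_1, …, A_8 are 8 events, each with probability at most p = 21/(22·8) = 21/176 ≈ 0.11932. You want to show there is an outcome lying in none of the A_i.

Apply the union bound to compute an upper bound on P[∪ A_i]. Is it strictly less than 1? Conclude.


Union bound: P[∪_{i=1}^{8} A_i] ≤ Σ_i P[A_i] ≤ 8·p = 8·(21/176) = 21/22.
Numerically: 21/22 ≈ 0.95455.
Is 21/22 < 1? YES.
Since P[∪ A_i] ≤ 21/22 < 1, the complement has P[∩ A_i^c] ≥ 1 − 21/22 = 1/22 > 0, so some outcome avoids every A_i.

8·p = 21/22 ≈ 0.95455; existence CERTIFIED by the union bound.


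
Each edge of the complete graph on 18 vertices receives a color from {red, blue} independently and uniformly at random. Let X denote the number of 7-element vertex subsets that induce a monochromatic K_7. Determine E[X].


Let X = Σ_S X_S over the C(18, 7) = 31824 subsets S of size 7, where X_S = 1 if the K_7 on S is monochromatic.
For a fixed S, the K_7 on S has C(7, 2) = 21 edges. P[all 21 edges red] = (1/2)^21, and likewise for blue, so P[monochromatic] = 2·(1/2)^21 = 2^{1 − 21} = 1/1048576.
Summing: E[X] = C(18, 7) · 2^{1 − 21} = 31824 · 1/1048576 = 1989/65536.
Numerically: E[X] ≈ 0.030350.

E[X] = C(18,7)·2^(1−C(7,2)) = 1989/65536 ≈ 0.030350.


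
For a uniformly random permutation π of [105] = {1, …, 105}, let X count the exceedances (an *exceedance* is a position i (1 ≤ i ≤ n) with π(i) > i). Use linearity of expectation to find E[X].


Write X = Σ_{i=1}^{105} X_i, where X_i = 1_{π(i) > i}.
For each fixed i, π(i) is uniform over {1, …, 105} (marginal of a uniform permutation), so P[π(i) > i] = (n − i)/n. Summing: Σ_{i=1}^{105} (n − i)/n = (0 + 1 + … + 104)/105 = 105(105 − 1)/(2·105) = (105 − 1)/2.
Hence E[X] = Σ_{i=1}^{105} (105 − i)/105 = 52 ≈ 52.00000.

E[X] = 52 = 52.00000.


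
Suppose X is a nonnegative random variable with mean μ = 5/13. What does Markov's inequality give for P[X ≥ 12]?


μ = E[X] = 5/13, a = 12.
Markov: P[X ≥ 12] ≤ μ/a = (5/13)/12 = 5/156.
Numerically: ≈ 0.0321.
(Since a = 12 > μ = 0.3846, the bound 5/156 is < 1 and informative.)

P[X ≥ 12] ≤ 5/156 ≈ 0.0321.


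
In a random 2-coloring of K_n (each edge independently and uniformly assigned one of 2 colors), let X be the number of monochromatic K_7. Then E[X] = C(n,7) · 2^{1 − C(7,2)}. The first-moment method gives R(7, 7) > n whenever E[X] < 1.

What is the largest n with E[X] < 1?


We need C(n, 7) · 2^{1 − 21} < 1, i.e. C(n, 7) < 2^{21 − 1} = 1048576.
Check values of n near the boundary:
  n = 24: C(24, 7) = 346104; 346104 < 1048576? YES
  n = 25: C(25, 7) = 480700; 480700 < 1048576? YES
  n = 26: C(26, 7) = 657800; 657800 < 1048576? YES
  n = 27: C(27, 7) = 888030; 888030 < 1048576? YES
  n = 28: C(28, 7) = 1184040; 1184040 < 1048576? NO
The largest n with C(n, 7) < 1048576 is n = 27 (where E[X] = 444015/524288 ≈ 0.846891). Hence R(7, 7) > 27, i.e. R(7, 7) ≥ 28.

Largest n = 27; hence R(7, 7) > 27.


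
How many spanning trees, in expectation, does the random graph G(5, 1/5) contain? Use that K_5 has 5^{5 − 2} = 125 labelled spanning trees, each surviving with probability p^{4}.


K_5 has 5^{5 − 2} = 125 labelled spanning trees.
For each such spanning tree H, let X_H = 1 if all 4 edges of H are present in G. Then P[X_H = 1] = p^{4} = (1/5)^{4} = 1/625.
By linearity: E[X] = Σ_H E[X_H] = 125 · p^{4} = 125 · 1/625 = 1/5.
Numerically: E[X] ≈ 0.2.

E[X] = 125 · (1/5)^{4} = 1/5 ≈ 0.2.


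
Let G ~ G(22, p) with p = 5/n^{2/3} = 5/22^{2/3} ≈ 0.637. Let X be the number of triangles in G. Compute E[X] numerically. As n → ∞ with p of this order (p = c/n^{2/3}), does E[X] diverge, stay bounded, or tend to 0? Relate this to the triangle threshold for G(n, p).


Number of potential triangles: C(22, 3) = 1540.
Each occurs with probability p³ ≈ (0.637)³ ≈ 2.58264e-01.
By linearity: E[X] = C(22, 3)·p³ ≈ 1540 · 2.58264e-01 ≈ 397.727.
Since α = 2/3 < 1, p = c/n^{2/3} ≫ 1/n is above the triangle threshold p ~ 1/n. Asymptotically E[X] ~ (c³/6)·n^{3(1−α)} = (5³/6)·n^{1} → ∞; triangles are abundant w.h.p.

E[X] ≈ 397.727; in regime p = Θ(1/n^{2/3}) E[X] diverges (above the triangle threshold p ~ 1/n).


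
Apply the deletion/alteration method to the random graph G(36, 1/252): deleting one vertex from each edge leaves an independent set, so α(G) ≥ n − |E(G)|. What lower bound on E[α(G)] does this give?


E[|E(G)|] = C(36, 2)·p = 630 · (1/252) = 5/2.
E[α(G)] ≥ n − E[|E(G)|] = 36 − 5/2 = 67/2.
Numerically: ≈ 33.50000.
(This is only a lower bound; the true E[α(G)] may be larger.)

E[α(G)] ≥ 67/2 ≈ 33.50000.


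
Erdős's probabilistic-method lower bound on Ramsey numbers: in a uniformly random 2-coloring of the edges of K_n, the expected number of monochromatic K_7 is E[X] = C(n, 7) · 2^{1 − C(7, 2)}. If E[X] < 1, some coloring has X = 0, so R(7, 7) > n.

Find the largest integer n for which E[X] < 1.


We need C(n, 7) · 2^{1 − 21} < 1, i.e. C(n, 7) < 2^{21 − 1} = 1048576.
Check values of n near the boundary:
  n = 25: C(25, 7) = 480700; 480700 < 1048576? YES
  n = 26: C(26, 7) = 657800; 657800 < 1048576? YES
  n = 27: C(27, 7) = 888030; 888030 < 1048576? YES
  n = 28: C(28, 7) = 1184040; 1184040 < 1048576? NO
  n = 29: C(29, 7) = 1560780; 1560780 < 1048576? NO
  n = 30: C(30, 7) = 2035800; 2035800 < 1048576? NO
The largest n with C(n, 7) < 1048576 is n = 27 (where E[X] = 444015/524288 ≈ 0.8468914). Hence R(7, 7) > 27, i.e. R(7, 7) ≥ 28.

Largest n = 27; hence R(7, 7) > 27.


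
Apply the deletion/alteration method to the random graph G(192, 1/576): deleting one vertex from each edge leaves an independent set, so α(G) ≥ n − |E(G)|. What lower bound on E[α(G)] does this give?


E[|E(G)|] = C(192, 2)·p = 18336 · (1/576) = 191/6.
E[α(G)] ≥ n − E[|E(G)|] = 192 − 191/6 = 961/6.
Numerically: ≈ 160.167.
(This is only a lower bound; the true E[α(G)] may be larger.)

E[α(G)] ≥ 961/6 ≈ 160.167.


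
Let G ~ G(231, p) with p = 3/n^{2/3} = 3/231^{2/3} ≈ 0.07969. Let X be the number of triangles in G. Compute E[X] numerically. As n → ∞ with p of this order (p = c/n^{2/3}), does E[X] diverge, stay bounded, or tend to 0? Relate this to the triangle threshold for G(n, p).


Number of potential triangles: C(231, 3) = 2027795.
Each occurs with probability p³ ≈ (0.07969)³ ≈ 5.059875e-04.
By linearity: E[X] = C(231, 3)·p³ ≈ 2027795 · 5.059875e-04 ≈ 1026.0390.
Since α = 2/3 < 1, p = c/n^{2/3} ≫ 1/n is above the triangle threshold p ~ 1/n. Asymptotically E[X] ~ (c³/6)·n^{3(1−α)} = (3³/6)·n^{1} → ∞; triangles are abundant w.h.p.

E[X] ≈ 1026.0390; in regime p = Θ(1/n^{2/3}) E[X] diverges (above the triangle threshold p ~ 1/n).


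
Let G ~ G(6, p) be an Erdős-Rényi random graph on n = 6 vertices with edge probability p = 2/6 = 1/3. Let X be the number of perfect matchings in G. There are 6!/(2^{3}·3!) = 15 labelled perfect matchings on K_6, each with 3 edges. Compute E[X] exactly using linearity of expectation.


K_6 has 6!/(2^{3}·3!) = 15 labelled perfect matchings.
For each such perfect matching H, let X_H = 1 if all 3 edges of H are present in G. Then P[X_H = 1] = p^{3} = (1/3)^{3} = 1/27.
By linearity: E[X] = Σ_H E[X_H] = 15 · p^{3} = 15 · 1/27 = 5/9.
Numerically: E[X] ≈ 0.55556.

E[X] = 15 · (1/3)^{3} = 5/9 ≈ 0.55556.


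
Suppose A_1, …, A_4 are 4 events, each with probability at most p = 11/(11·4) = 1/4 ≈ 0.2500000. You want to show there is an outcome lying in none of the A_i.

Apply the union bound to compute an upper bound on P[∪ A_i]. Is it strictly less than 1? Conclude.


Union bound: P[∪_{i=1}^{4} A_i] ≤ Σ_i P[A_i] ≤ 4·p = 4·(1/4) = 1.
Numerically: 1 ≈ 1.0000000.
Is 1 < 1? NO.
Since the bound 1 is ≥ 1, the union bound is uninformative here; it does NOT by itself certify existence.

4·p = 1 ≈ 1.0000000; existence NOT certified by the union bound.


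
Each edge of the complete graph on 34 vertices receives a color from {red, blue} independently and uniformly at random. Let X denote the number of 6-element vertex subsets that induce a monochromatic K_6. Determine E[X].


Let X = Σ_S X_S over the C(34, 6) = 1344904 subsets S of size 6, where X_S = 1 if the K_6 on S is monochromatic.
For a fixed S, the K_6 on S has C(6, 2) = 15 edges. P[all 15 edges red] = (1/2)^15, and likewise for blue, so P[monochromatic] = 2·(1/2)^15 = 2^{1 − 15} = 1/16384.
Summing: E[X] = C(34, 6) · 2^{1 − 15} = 1344904 · 1/16384 = 168113/2048.
Numerically: E[X] ≈ 82.08643.

E[X] = C(34,6)·2^(1−C(6,2)) = 168113/2048 ≈ 82.08643.


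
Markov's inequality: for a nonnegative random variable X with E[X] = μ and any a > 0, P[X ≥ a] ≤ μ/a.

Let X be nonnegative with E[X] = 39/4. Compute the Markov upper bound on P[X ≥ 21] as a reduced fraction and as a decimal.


μ = E[X] = 39/4, a = 21.
Markov: P[X ≥ 21] ≤ μ/a = (39/4)/21 = 13/28.
Numerically: ≈ 0.464286.
(Since a = 21 > μ = 9.750000, the bound 13/28 is < 1 and informative.)

P[X ≥ 21] ≤ 13/28 ≈ 0.464286.


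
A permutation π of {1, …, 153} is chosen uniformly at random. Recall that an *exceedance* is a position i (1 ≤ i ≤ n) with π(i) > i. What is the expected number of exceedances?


Write X = Σ_{i=1}^{153} X_i, where X_i = 1_{π(i) > i}.
For each fixed i, π(i) is uniform over {1, …, 153} (marginal of a uniform permutation), so P[π(i) > i] = (n − i)/n. Summing: Σ_{i=1}^{153} (n − i)/n = (0 + 1 + … + 152)/153 = 153(153 − 1)/(2·153) = (153 − 1)/2.
Hence E[X] = Σ_{i=1}^{153} (153 − i)/153 = 76 ≈ 76.000.

E[X] = 76 = 76.000.


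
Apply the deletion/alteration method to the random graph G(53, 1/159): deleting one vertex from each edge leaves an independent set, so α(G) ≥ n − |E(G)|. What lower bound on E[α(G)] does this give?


E[|E(G)|] = C(53, 2)·p = 1378 · (1/159) = 26/3.
E[α(G)] ≥ n − E[|E(G)|] = 53 − 26/3 = 133/3.
Numerically: ≈ 44.33333.
(This is only a lower bound; the true E[α(G)] may be larger.)

E[α(G)] ≥ 133/3 ≈ 44.33333.


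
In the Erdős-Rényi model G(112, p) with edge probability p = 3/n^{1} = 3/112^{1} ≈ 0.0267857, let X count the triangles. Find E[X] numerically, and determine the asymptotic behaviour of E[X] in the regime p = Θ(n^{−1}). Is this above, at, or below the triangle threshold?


Number of potential triangles: C(112, 3) = 227920.
Each occurs with probability p³ ≈ (0.0267857)³ ≈ 1.92180667e-05.
By linearity: E[X] = C(112, 3)·p³ ≈ 227920 · 1.92180667e-05 ≈ 4.380182.
Here α = 1, so p = 3/n is exactly at the triangle threshold p ~ 1/n. Asymptotically E[X] → c³/6 = 3³/6 = 9/2 ≈ 4.500000, a bounded constant. In this regime the triangle count is asymptotically Poisson(c³/6).

E[X] ≈ 4.380182; in regime p = Θ(1/n^{1}) E[X] stays bounded (at the triangle threshold p ~ 1/n).


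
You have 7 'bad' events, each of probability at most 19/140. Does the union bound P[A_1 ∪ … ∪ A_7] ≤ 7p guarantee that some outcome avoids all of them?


Union bound: P[∪_{i=1}^{7} A_i] ≤ Σ_i P[A_i] ≤ 7·p = 7·(19/140) = 19/20.
Numerically: 19/20 ≈ 0.9500000.
Is 19/20 < 1? YES.
Since P[∪ A_i] ≤ 19/20 < 1, the complement has P[∩ A_i^c] ≥ 1 − 19/20 = 1/20 > 0, so some outcome avoids every A_i.

7·p = 19/20 ≈ 0.9500000; existence CERTIFIED by the union bound.


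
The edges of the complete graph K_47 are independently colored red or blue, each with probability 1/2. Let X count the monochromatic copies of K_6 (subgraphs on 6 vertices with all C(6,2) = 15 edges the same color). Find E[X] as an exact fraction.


Let X = Σ_S X_S over the C(47, 6) = 10737573 subsets S of size 6, where X_S = 1 if the K_6 on S is monochromatic.
For a fixed S, the K_6 on S has C(6, 2) = 15 edges. P[all 15 edges red] = (1/2)^15, and likewise for blue, so P[monochromatic] = 2·(1/2)^15 = 2^{1 − 15} = 1/16384.
By linearity of expectation: E[X] = C(47, 6) · 2^{1 − 15} = 10737573 · 1/16384 = 10737573/16384.
Numerically: E[X] ≈ 655.369446.

E[X] = C(47,6)·2^(1−C(6,2)) = 10737573/16384 ≈ 655.369446.


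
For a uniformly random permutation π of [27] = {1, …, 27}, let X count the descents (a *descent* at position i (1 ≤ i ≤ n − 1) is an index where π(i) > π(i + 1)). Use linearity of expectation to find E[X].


Write X = Σ X_I over i = 1, …, 26, with X_I the indicator of one descent.
There are 26 indicators.
For each fixed i, the pair (π(i), π(i+1)) is a uniformly random ordered pair of distinct values from {1, …, 27}; by symmetry P[π(i) > π(i+1)] = 1/2.
By linearity: E[X] = 26 · (1/2) = (27 − 1) · (1/2) = 13 ≈ 13.000000.

E[X] = 13 = 13.000000.


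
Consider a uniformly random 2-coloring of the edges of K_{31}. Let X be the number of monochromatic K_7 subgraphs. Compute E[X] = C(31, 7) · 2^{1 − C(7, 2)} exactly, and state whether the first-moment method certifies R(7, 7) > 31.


E[X] = C(31, 7) · 2^{1 − 21} = 2629575 · 2^{−20} = 2629575/1048576.
As a reduced fraction: E[X] = 2629575/1048576 ≈ 2.5077581.
Is E[X] < 1? NO.
Since E[X] ≥ 1, the first-moment bound is inconclusive at n = 31; it does NOT by itself certify R(7, 7) > 31.

E[X] = 2629575/1048576 ≈ 2.5077581; E[X] ≥ 1; first-moment method inconclusive here.


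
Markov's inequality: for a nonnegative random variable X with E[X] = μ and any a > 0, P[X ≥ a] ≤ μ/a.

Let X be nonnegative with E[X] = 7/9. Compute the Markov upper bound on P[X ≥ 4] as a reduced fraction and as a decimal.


μ = E[X] = 7/9, a = 4.
Markov: P[X ≥ 4] ≤ μ/a = (7/9)/4 = 7/36.
Numerically: ≈ 0.1944.
(Since a = 4 > μ = 0.7778, the bound 7/36 is < 1 and informative.)

P[X ≥ 4] ≤ 7/36 ≈ 0.1944.


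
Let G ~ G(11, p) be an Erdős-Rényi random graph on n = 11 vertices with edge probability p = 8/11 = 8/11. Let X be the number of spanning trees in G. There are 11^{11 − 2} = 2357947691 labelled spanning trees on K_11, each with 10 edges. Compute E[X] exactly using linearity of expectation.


K_11 has 11^{11 − 2} = 2357947691 labelled spanning trees.
For each such spanning tree H, let X_H = 1 if all 10 edges of H are present in G. Then P[X_H = 1] = p^{10} = (8/11)^{10} = 1073741824/25937424601.
By linearity: E[X] = Σ_H E[X_H] = 2357947691 · p^{10} = 2357947691 · 1073741824/25937424601 = 1073741824/11.
Numerically: E[X] ≈ 9.761e+07.

E[X] = 2357947691 · (8/11)^{10} = 1073741824/11 ≈ 9.761e+07.


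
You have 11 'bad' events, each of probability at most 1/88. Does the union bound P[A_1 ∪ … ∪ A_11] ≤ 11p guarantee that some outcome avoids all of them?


Union bound: P[∪_{i=1}^{11} A_i] ≤ Σ_i P[A_i] ≤ 11·p = 11·(1/88) = 1/8.
Numerically: 1/8 ≈ 0.125000.
Is 1/8 < 1? YES.
Since P[∪ A_i] ≤ 1/8 < 1, the complement has P[∩ A_i^c] ≥ 1 − 1/8 = 7/8 > 0, so some outcome avoids every A_i.

11·p = 1/8 ≈ 0.125000; existence CERTIFIED by the union bound.


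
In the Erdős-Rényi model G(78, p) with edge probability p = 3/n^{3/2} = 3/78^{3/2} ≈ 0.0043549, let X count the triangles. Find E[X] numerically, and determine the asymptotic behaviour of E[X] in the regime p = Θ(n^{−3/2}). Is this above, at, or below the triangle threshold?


Number of potential triangles: C(78, 3) = 76076.
Each occurs with probability p³ ≈ (0.0043549)³ ≈ 8.2592013e-08.
By linearity: E[X] = C(78, 3)·p³ ≈ 76076 · 8.2592013e-08 ≈ 0.00628.
Since α = 3/2 > 1, p = c/n^{3/2} = o(1/n) is below the triangle threshold p ~ 1/n. Asymptotically E[X] ~ (c³/6)·n^{3(1−α)} = (3³/6)·n^{-1.5} → 0, so by Markov's inequality G has no triangles w.h.p.

E[X] ≈ 0.00628; in regime p = Θ(1/n^{3/2}) E[X] tends to 0 (below the triangle threshold p ~ 1/n).


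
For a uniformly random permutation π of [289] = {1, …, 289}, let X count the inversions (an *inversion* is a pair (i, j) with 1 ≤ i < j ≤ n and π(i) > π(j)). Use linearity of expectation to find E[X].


Write X = Σ X_I over the C(289, 2) = 41616 pairs i < j, with X_I the indicator of one inversion.
There are 41616 indicators.
For each fixed pair i < j, the values π(i) and π(j) are two distinct elements of {1, …, 289} in uniformly random order; by symmetry P[π(i) > π(j)] = 1/2.
By linearity: E[X] = 41616 · (1/2) = C(289, 2) · (1/2) = 41616/2 = 20808 ≈ 20808.0000.

E[X] = 20808 = 20808.0000.


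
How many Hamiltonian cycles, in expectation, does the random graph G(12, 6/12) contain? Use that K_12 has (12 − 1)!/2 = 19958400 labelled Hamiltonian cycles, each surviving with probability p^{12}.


K_12 has (12 − 1)!/2 = 19958400 labelled Hamiltonian cycles.
For each such Hamiltonian cycle H, let X_H = 1 if all 12 edges of H are present in G. Then P[X_H = 1] = p^{12} = (1/2)^{12} = 1/4096.
By linearity: E[X] = Σ_H E[X_H] = 19958400 · p^{12} = 19958400 · 1/4096 = 155925/32.
Numerically: E[X] ≈ 4872.66.

E[X] = 19958400 · (1/2)^{12} = 155925/32 ≈ 4872.66.


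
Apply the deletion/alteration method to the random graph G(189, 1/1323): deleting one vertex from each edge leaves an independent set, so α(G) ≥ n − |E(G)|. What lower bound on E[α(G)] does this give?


E[|E(G)|] = C(189, 2)·p = 17766 · (1/1323) = 94/7.
E[α(G)] ≥ n − E[|E(G)|] = 189 − 94/7 = 1229/7.
Numerically: ≈ 175.5714.
(This is only a lower bound; the true E[α(G)] may be larger.)

E[α(G)] ≥ 1229/7 ≈ 175.5714.


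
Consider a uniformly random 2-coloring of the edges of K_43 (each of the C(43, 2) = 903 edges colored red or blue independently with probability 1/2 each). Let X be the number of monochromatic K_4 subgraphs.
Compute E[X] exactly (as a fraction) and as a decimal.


Let X = Σ_S X_S over the C(43, 4) = 123410 subsets S of size 4, where X_S = 1 if the K_4 on S is monochromatic.
For a fixed S, the K_4 on S has C(4, 2) = 6 edges. P[all 6 edges red] = (1/2)^6, and likewise for blue, so P[monochromatic] = 2·(1/2)^6 = 2^{1 − 6} = 1/32.
By linearity: E[X] = C(43, 4) · 2^{1 − 6} = 123410 · 1/32 = 61705/16.
Numerically: E[X] ≈ 3856.5625.

E[X] = C(43,4)·2^(1−C(4,2)) = 61705/16 ≈ 3856.5625.


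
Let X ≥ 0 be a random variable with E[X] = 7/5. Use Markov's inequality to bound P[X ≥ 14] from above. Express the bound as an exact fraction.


μ = E[X] = 7/5, a = 14.
Markov: P[X ≥ 14] ≤ μ/a = (7/5)/14 = 1/10.
Numerically: ≈ 0.100.
(Since a = 14 > μ = 1.400, the bound 1/10 is < 1 and informative.)

P[X ≥ 14] ≤ 1/10 ≈ 0.100.


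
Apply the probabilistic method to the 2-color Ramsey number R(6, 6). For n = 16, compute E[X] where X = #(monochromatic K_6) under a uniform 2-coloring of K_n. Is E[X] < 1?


E[X] = C(16, 6) · 2^{1 − 15} = 8008 · 2^{−14} = 8008/16384.
As a reduced fraction: E[X] = 1001/2048 ≈ 0.4888.
Is E[X] < 1? YES.
Since E[X] < 1, there exists a 2-coloring of K_{16} with no monochromatic K_6; hence R(6, 6) > 16.

E[X] = 1001/2048 ≈ 0.4888; E[X] < 1, so R(6, 6) > 16.


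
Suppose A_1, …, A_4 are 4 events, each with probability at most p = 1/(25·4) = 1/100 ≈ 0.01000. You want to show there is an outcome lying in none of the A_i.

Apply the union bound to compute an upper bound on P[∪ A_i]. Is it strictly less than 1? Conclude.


Union bound: P[∪_{i=1}^{4} A_i] ≤ Σ_i P[A_i] ≤ 4·p = 4·(1/100) = 1/25.
Numerically: 1/25 ≈ 0.04000.
Is 1/25 < 1? YES.
Since P[∪ A_i] ≤ 1/25 < 1, the complement has P[∩ A_i^c] ≥ 1 − 1/25 = 24/25 > 0, so some outcome avoids every A_i.

4·p = 1/25 ≈ 0.04000; existence CERTIFIED by the union bound.


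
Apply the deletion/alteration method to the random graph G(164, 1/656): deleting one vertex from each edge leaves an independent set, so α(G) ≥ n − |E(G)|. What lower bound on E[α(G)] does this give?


E[|E(G)|] = C(164, 2)·p = 13366 · (1/656) = 163/8.
E[α(G)] ≥ n − E[|E(G)|] = 164 − 163/8 = 1149/8.
Numerically: ≈ 143.62500.
(This is only a lower bound; the true E[α(G)] may be larger.)

E[α(G)] ≥ 1149/8 ≈ 143.62500.


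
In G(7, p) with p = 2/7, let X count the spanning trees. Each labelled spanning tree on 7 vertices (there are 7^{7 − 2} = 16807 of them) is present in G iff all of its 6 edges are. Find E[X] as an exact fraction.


K_7 has 7^{7 − 2} = 16807 labelled spanning trees.
For each such spanning tree H, let X_H = 1 if all 6 edges of H are present in G. Then P[X_H = 1] = p^{6} = (2/7)^{6} = 64/117649.
By linearity: E[X] = Σ_H E[X_H] = 16807 · p^{6} = 16807 · 64/117649 = 64/7.
Numerically: E[X] ≈ 9.143.

E[X] = 16807 · (2/7)^{6} = 64/7 ≈ 9.143.


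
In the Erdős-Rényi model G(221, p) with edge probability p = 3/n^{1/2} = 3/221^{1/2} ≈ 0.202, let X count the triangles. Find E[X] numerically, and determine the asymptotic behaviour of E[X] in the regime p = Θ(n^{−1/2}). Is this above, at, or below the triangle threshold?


Number of potential triangles: C(221, 3) = 1774630.
Each occurs with probability p³ ≈ (0.202)³ ≈ 8.21817e-03.
By linearity: E[X] = C(221, 3)·p³ ≈ 1774630 · 8.21817e-03 ≈ 14584.219.
Since α = 1/2 < 1, p = c/n^{1/2} ≫ 1/n is above the triangle threshold p ~ 1/n. Asymptotically E[X] ~ (c³/6)·n^{3(1−α)} = (3³/6)·n^{1.5} → ∞; triangles are abundant w.h.p.

E[X] ≈ 14584.219; in regime p = Θ(1/n^{1/2}) E[X] diverges (above the triangle threshold p ~ 1/n).


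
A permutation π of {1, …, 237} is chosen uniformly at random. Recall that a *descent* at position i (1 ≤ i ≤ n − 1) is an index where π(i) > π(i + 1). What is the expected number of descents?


Write X = Σ X_I over i = 1, …, 236, with X_I the indicator of one descent.
There are 236 indicators.
For each fixed i, the pair (π(i), π(i+1)) is a uniformly random ordered pair of distinct values from {1, …, 237}; by symmetry P[π(i) > π(i+1)] = 1/2.
By linearity: E[X] = 236 · (1/2) = (237 − 1) · (1/2) = 118 ≈ 118.0000.

E[X] = 118 = 118.0000.


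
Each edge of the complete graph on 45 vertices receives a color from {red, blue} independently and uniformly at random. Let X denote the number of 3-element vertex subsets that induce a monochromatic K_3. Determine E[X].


Let X = Σ_S X_S over the C(45, 3) = 14190 subsets S of size 3, where X_S = 1 if the K_3 on S is monochromatic.
For a fixed S, the K_3 on S has C(3, 2) = 3 edges. P[all 3 edges red] = (1/2)^3, and likewise for blue, so P[monochromatic] = 2·(1/2)^3 = 2^{1 − 3} = 1/4.
Summing: E[X] = C(45, 3) · 2^{1 − 3} = 14190 · 1/4 = 7095/2.
Numerically: E[X] ≈ 3547.500000.

E[X] = C(45,3)·2^(1−C(3,2)) = 7095/2 ≈ 3547.500000.


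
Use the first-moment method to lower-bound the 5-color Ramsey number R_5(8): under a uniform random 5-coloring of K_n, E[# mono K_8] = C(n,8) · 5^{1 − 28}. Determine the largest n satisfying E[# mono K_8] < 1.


We need C(n, 8) · 5^{1 − 28} < 1, i.e. C(n, 8) < 5^{28 − 1} = 7450580596923828125.
Check values of n near the boundary:
  n = 860: C(860, 8) = 7182671140665308145; 7182671140665308145 < 7450580596923828125? YES
  n = 861: C(861, 8) = 7250034996615275865; 7250034996615275865 < 7450580596923828125? YES
  n = 862: C(862, 8) = 7317951015318931845; 7317951015318931845 < 7450580596923828125? YES
  n = 863: C(863, 8) = 7386423071602617757; 7386423071602617757 < 7450580596923828125? YES
  n = 864: C(864, 8) = 7455455062926006708; 7455455062926006708 < 7450580596923828125? NO
  n = 865: C(865, 8) = 7525050909487743060; 7525050909487743060 < 7450580596923828125? NO
  n = 866: C(866, 8) = 7595214554331451620; 7595214554331451620 < 7450580596923828125? NO
The largest n with C(n, 8) < 7450580596923828125 is n = 863 (where E[X] = 7386423071602617757/7450580596923828125 ≈ 0.9914). Hence R_5(8) > 863, i.e. R_5(8) ≥ 864.

Largest n = 863; hence R_5(8) > 863.


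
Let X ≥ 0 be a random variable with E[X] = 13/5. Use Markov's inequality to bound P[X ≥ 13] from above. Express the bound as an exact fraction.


μ = E[X] = 13/5, a = 13.
Markov: P[X ≥ 13] ≤ μ/a = (13/5)/13 = 1/5.
Numerically: ≈ 0.200000.
(Since a = 13 > μ = 2.600000, the bound 1/5 is < 1 and informative.)

P[X ≥ 13] ≤ 1/5 ≈ 0.200000.


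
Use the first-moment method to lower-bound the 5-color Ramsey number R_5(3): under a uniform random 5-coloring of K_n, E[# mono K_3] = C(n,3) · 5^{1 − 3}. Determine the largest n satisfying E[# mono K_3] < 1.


We need C(n, 3) · 5^{1 − 3} < 1, i.e. C(n, 3) < 5^{3 − 1} = 25.
Check values of n near the boundary:
  n = 3: C(3, 3) = 1; 1 < 25? YES
  n = 4: C(4, 3) = 4; 4 < 25? YES
  n = 5: C(5, 3) = 10; 10 < 25? YES
  n = 6: C(6, 3) = 20; 20 < 25? YES
  n = 7: C(7, 3) = 35; 35 < 25? NO
  n = 8: C(8, 3) = 56; 56 < 25? NO
  n = 9: C(9, 3) = 84; 84 < 25? NO
The largest n with C(n, 3) < 25 is n = 6 (where E[X] = 4/5 ≈ 0.80000). Hence R_5(3) > 6, i.e. R_5(3) ≥ 7.

Largest n = 6; hence R_5(3) > 6.


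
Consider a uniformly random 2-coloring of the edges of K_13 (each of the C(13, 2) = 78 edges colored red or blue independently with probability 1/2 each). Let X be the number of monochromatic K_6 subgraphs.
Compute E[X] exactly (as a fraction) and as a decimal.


Let X = Σ_S X_S over the C(13, 6) = 1716 subsets S of size 6, where X_S = 1 if the K_6 on S is monochromatic.
For a fixed S, the K_6 on S has C(6, 2) = 15 edges. P[all 15 edges red] = (1/2)^15, and likewise for blue, so P[monochromatic] = 2·(1/2)^15 = 2^{1 − 15} = 1/16384.
By linearity: E[X] = C(13, 6) · 2^{1 − 15} = 1716 · 1/16384 = 429/4096.
Numerically: E[X] ≈ 0.10474.

E[X] = C(13,6)·2^(1−C(6,2)) = 429/4096 ≈ 0.10474.


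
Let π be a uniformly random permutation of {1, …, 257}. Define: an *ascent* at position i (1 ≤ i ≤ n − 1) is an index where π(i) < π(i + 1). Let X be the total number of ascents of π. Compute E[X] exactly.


Write X = Σ X_I over i = 1, …, 256, with X_I the indicator of one ascent.
There are 256 indicators.
For each fixed i, the pair (π(i), π(i+1)) is a uniformly random ordered pair of distinct values from {1, …, 257}; by symmetry P[π(i) < π(i+1)] = 1/2.
By linearity: E[X] = 256 · (1/2) = (257 − 1) · (1/2) = 128 ≈ 128.00000.

E[X] = 128 = 128.00000.


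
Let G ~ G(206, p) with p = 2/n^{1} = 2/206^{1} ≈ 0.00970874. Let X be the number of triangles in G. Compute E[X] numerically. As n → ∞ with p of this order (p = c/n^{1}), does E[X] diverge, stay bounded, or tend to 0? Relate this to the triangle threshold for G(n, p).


Number of potential triangles: C(206, 3) = 1435820.
Each occurs with probability p³ ≈ (0.00970874)³ ≈ 9.15141659e-07.
By linearity: E[X] = C(206, 3)·p³ ≈ 1435820 · 9.15141659e-07 ≈ 1.313979.
Here α = 1, so p = 2/n is exactly at the triangle threshold p ~ 1/n. Asymptotically E[X] → c³/6 = 2³/6 = 4/3 ≈ 1.333333, a bounded constant. In this regime the triangle count is asymptotically Poisson(c³/6).

E[X] ≈ 1.313979; in regime p = Θ(1/n^{1}) E[X] stays bounded (at the triangle threshold p ~ 1/n).


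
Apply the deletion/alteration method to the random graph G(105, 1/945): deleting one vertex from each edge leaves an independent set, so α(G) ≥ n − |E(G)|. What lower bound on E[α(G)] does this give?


E[|E(G)|] = C(105, 2)·p = 5460 · (1/945) = 52/9.
E[α(G)] ≥ n − E[|E(G)|] = 105 − 52/9 = 893/9.
Numerically: ≈ 99.22222.
(This is only a lower bound; the true E[α(G)] may be larger.)

E[α(G)] ≥ 893/9 ≈ 99.22222.


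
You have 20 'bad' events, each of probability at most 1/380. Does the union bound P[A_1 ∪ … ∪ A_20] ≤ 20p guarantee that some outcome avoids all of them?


Union bound: P[∪_{i=1}^{20} A_i] ≤ Σ_i P[A_i] ≤ 20·p = 20·(1/380) = 1/19.
Numerically: 1/19 ≈ 0.0526.
Is 1/19 < 1? YES.
Since P[∪ A_i] ≤ 1/19 < 1, the complement has P[∩ A_i^c] ≥ 1 − 1/19 = 18/19 > 0, so some outcome avoids every A_i.

20·p = 1/19 ≈ 0.0526; existence CERTIFIED by the union bound.


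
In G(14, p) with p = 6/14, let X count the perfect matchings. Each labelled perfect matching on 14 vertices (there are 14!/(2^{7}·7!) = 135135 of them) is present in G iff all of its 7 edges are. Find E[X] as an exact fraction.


K_14 has 14!/(2^{7}·7!) = 135135 labelled perfect matchings.
For each such perfect matching H, let X_H = 1 if all 7 edges of H are present in G. Then P[X_H = 1] = p^{7} = (3/7)^{7} = 2187/823543.
By linearity of expectation: E[X] = Σ_H E[X_H] = 135135 · p^{7} = 135135 · 2187/823543 = 42220035/117649.
Numerically: E[X] ≈ 358.864.

E[X] = 135135 · (3/7)^{7} = 42220035/117649 ≈ 358.864.


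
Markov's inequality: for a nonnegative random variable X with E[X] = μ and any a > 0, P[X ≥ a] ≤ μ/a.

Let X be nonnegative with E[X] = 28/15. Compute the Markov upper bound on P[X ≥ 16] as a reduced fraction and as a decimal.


μ = E[X] = 28/15, a = 16.
Markov: P[X ≥ 16] ≤ μ/a = (28/15)/16 = 7/60.
Numerically: ≈ 0.116667.
(Since a = 16 > μ = 1.866667, the bound 7/60 is < 1 and informative.)

P[X ≥ 16] ≤ 7/60 ≈ 0.116667.


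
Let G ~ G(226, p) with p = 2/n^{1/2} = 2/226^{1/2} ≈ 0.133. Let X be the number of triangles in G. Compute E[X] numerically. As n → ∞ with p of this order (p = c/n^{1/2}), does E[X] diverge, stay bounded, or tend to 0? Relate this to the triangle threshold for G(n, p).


Number of potential triangles: C(226, 3) = 1898400.
Each occurs with probability p³ ≈ (0.133)³ ≈ 2.354655e-03.
By linearity: E[X] = C(226, 3)·p³ ≈ 1898400 · 2.354655e-03 ≈ 4470.0775.
Since α = 1/2 < 1, p = c/n^{1/2} ≫ 1/n is above the triangle threshold p ~ 1/n. Asymptotically E[X] ~ (c³/6)·n^{3(1−α)} = (2³/6)·n^{1.5} → ∞; triangles are abundant w.h.p.

E[X] ≈ 4470.0775; in regime p = Θ(1/n^{1/2}) E[X] diverges (above the triangle threshold p ~ 1/n).


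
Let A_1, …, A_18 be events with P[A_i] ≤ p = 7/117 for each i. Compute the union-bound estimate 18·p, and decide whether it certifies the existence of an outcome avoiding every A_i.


Union bound: P[∪_{i=1}^{18} A_i] ≤ Σ_i P[A_i] ≤ 18·p = 18·(7/117) = 14/13.
Numerically: 14/13 ≈ 1.07692.
Is 14/13 < 1? NO.
Since the bound 14/13 is ≥ 1, the union bound is uninformative here; it does NOT by itself certify existence.

18·p = 14/13 ≈ 1.07692; existence NOT certified by the union bound.


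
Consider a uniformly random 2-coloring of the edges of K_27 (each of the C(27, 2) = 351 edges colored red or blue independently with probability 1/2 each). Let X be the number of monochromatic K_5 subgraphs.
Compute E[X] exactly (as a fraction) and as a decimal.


Let X = Σ_S X_S over the C(27, 5) = 80730 subsets S of size 5, where X_S = 1 if the K_5 on S is monochromatic.
For a fixed S, the K_5 on S has C(5, 2) = 10 edges. P[all 10 edges red] = (1/2)^10, and likewise for blue, so P[monochromatic] = 2·(1/2)^10 = 2^{1 − 10} = 1/512.
Summing: E[X] = C(27, 5) · 2^{1 − 10} = 80730 · 1/512 = 40365/256.
Numerically: E[X] ≈ 157.676.

E[X] = C(27,5)·2^(1−C(5,2)) = 40365/256 ≈ 157.676.


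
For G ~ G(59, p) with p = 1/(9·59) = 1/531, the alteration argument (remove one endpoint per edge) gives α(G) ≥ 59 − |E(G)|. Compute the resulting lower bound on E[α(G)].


E[|E(G)|] = C(59, 2)·p = 1711 · (1/531) = 29/9.
E[α(G)] ≥ n − E[|E(G)|] = 59 − 29/9 = 502/9.
Numerically: ≈ 55.77778.
(This is only a lower bound; the true E[α(G)] may be larger.)

E[α(G)] ≥ 502/9 ≈ 55.77778.


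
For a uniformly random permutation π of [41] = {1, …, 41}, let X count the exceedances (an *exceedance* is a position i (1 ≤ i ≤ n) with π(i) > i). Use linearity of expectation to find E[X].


Write X = Σ_{i=1}^{41} X_i, where X_i = 1_{π(i) > i}.
For each fixed i, π(i) is uniform over {1, …, 41} (marginal of a uniform permutation), so P[π(i) > i] = (n − i)/n. Summing: Σ_{i=1}^{41} (n − i)/n = (0 + 1 + … + 40)/41 = 41(41 − 1)/(2·41) = (41 − 1)/2.
Hence E[X] = Σ_{i=1}^{41} (41 − i)/41 = 20 ≈ 20.000.

E[X] = 20 = 20.000.


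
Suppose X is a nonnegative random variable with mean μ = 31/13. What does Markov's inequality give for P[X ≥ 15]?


μ = E[X] = 31/13, a = 15.
Markov: P[X ≥ 15] ≤ μ/a = (31/13)/15 = 31/195.
Numerically: ≈ 0.15897.
(Since a = 15 > μ = 2.38462, the bound 31/195 is < 1 and informative.)

P[X ≥ 15] ≤ 31/195 ≈ 0.15897.


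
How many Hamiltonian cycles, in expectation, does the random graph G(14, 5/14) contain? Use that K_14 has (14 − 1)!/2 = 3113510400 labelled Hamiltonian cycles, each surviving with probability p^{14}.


K_14 has (14 − 1)!/2 = 3113510400 labelled Hamiltonian cycles.
For each such Hamiltonian cycle H, let X_H = 1 if all 14 edges of H are present in G. Then P[X_H = 1] = p^{14} = (5/14)^{14} = 6103515625/11112006825558016.
By linearity: E[X] = Σ_H E[X_H] = 3113510400 · p^{14} = 3113510400 · 6103515625/11112006825558016 = 5302276611328125/3100448333024.
Numerically: E[X] ≈ 1710.2.

E[X] = 3113510400 · (5/14)^{14} = 5302276611328125/3100448333024 ≈ 1710.2.


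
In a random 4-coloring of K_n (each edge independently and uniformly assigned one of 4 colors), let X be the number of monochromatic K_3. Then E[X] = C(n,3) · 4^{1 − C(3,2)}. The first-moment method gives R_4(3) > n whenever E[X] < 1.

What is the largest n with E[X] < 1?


We need C(n, 3) · 4^{1 − 3} < 1, i.e. C(n, 3) < 4^{3 − 1} = 16.
Check values of n near the boundary:
  n = 3: C(3, 3) = 1; 1 < 16? YES
  n = 4: C(4, 3) = 4; 4 < 16? YES
  n = 5: C(5, 3) = 10; 10 < 16? YES
  n = 6: C(6, 3) = 20; 20 < 16? NO
  n = 7: C(7, 3) = 35; 35 < 16? NO
  n = 8: C(8, 3) = 56; 56 < 16? NO
The largest n with C(n, 3) < 16 is n = 5 (where E[X] = 5/8 ≈ 0.625000). Hence R_4(3) > 5, i.e. R_4(3) ≥ 6.

Largest n = 5; hence R_4(3) > 5.


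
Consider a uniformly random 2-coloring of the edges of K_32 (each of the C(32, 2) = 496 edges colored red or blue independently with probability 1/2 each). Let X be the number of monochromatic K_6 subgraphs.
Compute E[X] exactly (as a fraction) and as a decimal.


Let X = Σ_S X_S over the C(32, 6) = 906192 subsets S of size 6, where X_S = 1 if the K_6 on S is monochromatic.
For a fixed S, the K_6 on S has C(6, 2) = 15 edges. P[all 15 edges red] = (1/2)^15, and likewise for blue, so P[monochromatic] = 2·(1/2)^15 = 2^{1 − 15} = 1/16384.
By linearity: E[X] = C(32, 6) · 2^{1 − 15} = 906192 · 1/16384 = 56637/1024.
Numerically: E[X] ≈ 55.30957.

E[X] = C(32,6)·2^(1−C(6,2)) = 56637/1024 ≈ 55.30957.


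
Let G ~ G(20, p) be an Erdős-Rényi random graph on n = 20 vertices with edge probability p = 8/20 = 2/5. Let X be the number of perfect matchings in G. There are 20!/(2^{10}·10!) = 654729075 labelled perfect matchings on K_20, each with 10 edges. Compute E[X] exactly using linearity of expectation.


K_20 has 20!/(2^{10}·10!) = 654729075 labelled perfect matchings.
For each such perfect matching H, let X_H = 1 if all 10 edges of H are present in G. Then P[X_H = 1] = p^{10} = (2/5)^{10} = 1024/9765625.
By linearity: E[X] = Σ_H E[X_H] = 654729075 · p^{10} = 654729075 · 1024/9765625 = 26817702912/390625.
Numerically: E[X] ≈ 68653.

E[X] = 654729075 · (2/5)^{10} = 26817702912/390625 ≈ 68653.


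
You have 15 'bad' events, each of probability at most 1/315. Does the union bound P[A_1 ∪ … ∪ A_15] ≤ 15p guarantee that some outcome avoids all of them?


Union bound: P[∪_{i=1}^{15} A_i] ≤ Σ_i P[A_i] ≤ 15·p = 15·(1/315) = 1/21.
Numerically: 1/21 ≈ 0.0476.
Is 1/21 < 1? YES.
Since P[∪ A_i] ≤ 1/21 < 1, the complement has P[∩ A_i^c] ≥ 1 − 1/21 = 20/21 > 0, so some outcome avoids every A_i.

15·p = 1/21 ≈ 0.0476; existence CERTIFIED by the union bound.


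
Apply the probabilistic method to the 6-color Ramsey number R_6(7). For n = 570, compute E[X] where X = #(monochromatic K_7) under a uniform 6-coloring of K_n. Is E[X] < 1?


E[X] = C(570, 7) · 6^{1 − 21} = 3737936877831720 · 6^{−20} = 3737936877831720/3656158440062976.
As a reduced fraction: E[X] = 5768421107765/5642219814912 ≈ 1.0224.
Is E[X] < 1? NO.
Since E[X] ≥ 1, the first-moment bound is inconclusive at n = 570; it does NOT by itself certify R_6(7) > 570.

E[X] = 5768421107765/5642219814912 ≈ 1.0224; E[X] ≥ 1; first-moment method inconclusive here.


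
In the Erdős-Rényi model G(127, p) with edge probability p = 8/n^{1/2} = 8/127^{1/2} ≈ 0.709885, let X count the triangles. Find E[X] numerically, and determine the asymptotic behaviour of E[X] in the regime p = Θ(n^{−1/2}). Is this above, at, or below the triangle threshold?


Number of potential triangles: C(127, 3) = 333375.
Each occurs with probability p³ ≈ (0.709885)³ ≈ 3.57737427e-01.
By linearity: E[X] = C(127, 3)·p³ ≈ 333375 · 3.57737427e-01 ≈ 119260.714866.
Since α = 1/2 < 1, p = c/n^{1/2} ≫ 1/n is above the triangle threshold p ~ 1/n. Asymptotically E[X] ~ (c³/6)·n^{3(1−α)} = (8³/6)·n^{1.5} → ∞; triangles are abundant w.h.p.

E[X] ≈ 119260.714866; in regime p = Θ(1/n^{1/2}) E[X] diverges (above the triangle threshold p ~ 1/n).


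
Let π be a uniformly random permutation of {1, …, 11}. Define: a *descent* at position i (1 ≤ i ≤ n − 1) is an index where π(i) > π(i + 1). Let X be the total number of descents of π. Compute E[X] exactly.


Write X = Σ X_I over i = 1, …, 10, with X_I the indicator of one descent.
There are 10 indicators.
For each fixed i, the pair (π(i), π(i+1)) is a uniformly random ordered pair of distinct values from {1, …, 11}; by symmetry P[π(i) > π(i+1)] = 1/2.
By linearity: E[X] = 10 · (1/2) = (11 − 1) · (1/2) = 5 ≈ 5.00000.

E[X] = 5 = 5.00000.
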